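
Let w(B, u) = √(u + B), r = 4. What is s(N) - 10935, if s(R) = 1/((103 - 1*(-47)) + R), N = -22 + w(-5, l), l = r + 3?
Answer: -89568521/8191 - √2/16382 ≈ -10935.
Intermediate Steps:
l = 7 (l = 4 + 3 = 7)
w(B, u) = √(B + u)
N = -22 + √2 (N = -22 + √(-5 + 7) = -22 + √2 ≈ -20.586)
s(R) = 1/(150 + R) (s(R) = 1/((103 + 47) + R) = 1/(150 + R))
s(N) - 10935 = 1/(150 + (-22 + √2)) - 10935 = 1/(128 + √2) - 10935 = -10935 + 1/(128 + √2)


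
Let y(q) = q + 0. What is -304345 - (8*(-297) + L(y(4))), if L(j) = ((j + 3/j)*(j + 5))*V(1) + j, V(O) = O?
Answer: -1208063/4 ≈ -3.0202e+5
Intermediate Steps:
y(q) = q
L(j) = j + (5 + j)*(j + 3/j) (L(j) = ((j + 3/j)*(j + 5))*1 + j = ((j + 3/j)*(5 + j))*1 + j = ((5 + j)*(j + 3/j))*1 + j = (5 + j)*(j + 3/j) + j = j + (5 + j)*(j + 3/j))
-304345 - (8*(-297) + L(y(4))) = -304345 - (8*(-297) + (3 + 4² + 6*4 + 15/4)) = -304345 - (-2376 + (3 + 16 + 24 + 15*(¼))) = -304345 - (-2376 + (3 + 16 + 24 + 15/4)) = -304345 - (-2376 + 187/4) = -304345 - 1*(-9317/4) = -304345 + 9317/4 = -1208063/4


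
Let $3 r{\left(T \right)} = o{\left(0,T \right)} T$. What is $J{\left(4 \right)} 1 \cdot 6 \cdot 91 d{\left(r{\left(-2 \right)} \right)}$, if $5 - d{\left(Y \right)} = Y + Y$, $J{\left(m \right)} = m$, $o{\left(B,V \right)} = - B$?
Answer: $10920$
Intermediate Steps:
$r{\left(T \right)} = 0$ ($r{\left(T \right)} = \frac{\left(-1\right) 0 T}{3} = \frac{0 T}{3} = \frac{1}{3} \cdot 0 = 0$)
$d{\left(Y \right)} = 5 - 2 Y$ ($d{\left(Y \right)} = 5 - \left(Y + Y\right) = 5 - 2 Y$)
$J{\left(4 \right)} 1 \cdot 6 \cdot 91 d{\left(r{\left(-2 \right)} \right)} = 4 \cdot 1 \cdot 6 \cdot 91 \left(5 - 0\right) = 4 \cdot 6 \cdot 91 \left(5 + 0\right) = 24 \cdot 91 \cdot 5 = 2184 \cdot 5 = 10920$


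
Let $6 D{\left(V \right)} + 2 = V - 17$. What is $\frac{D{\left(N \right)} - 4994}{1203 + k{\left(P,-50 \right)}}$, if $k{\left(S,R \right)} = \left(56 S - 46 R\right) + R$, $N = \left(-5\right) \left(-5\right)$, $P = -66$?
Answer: $\frac{4993}{243} \approx 20.547$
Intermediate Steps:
$N = 25$
$k{\left(S,R \right)} = - 45 R + 56 S$ ($k{\left(S,R \right)} = \left(- 46 R + 56 S\right) + R = - 45 R + 56 S$)
$D{\left(V \right)} = - \frac{19}{6} + \frac{V}{6}$ ($D{\left(V \right)} = - \frac{1}{3} + \frac{V - 17}{6} = - \frac{1}{3} + \frac{-17 + V}{6} = - \frac{1}{3} + \left(- \frac{17}{6} + \frac{V}{6}\right) = - \frac{19}{6} + \frac{V}{6}$)
$\frac{D{\left(N \right)} - 4994}{1203 + k{\left(P,-50 \right)}} = \frac{\left(- \frac{19}{6} + \frac{1}{6} \cdot 25\right) - 4994}{1203 + \left(\left(-45\right) \left(-50\right) + 56 \left(-66\right)\right)} = \frac{\left(- \frac{19}{6} + \frac{25}{6}\right) - 4994}{1203 + \left(2250 - 3696\right)} = \frac{1 - 4994}{1203 - 1446} = - \frac{4993}{-243} = \left(-4993\right) \left(- \frac{1}{243}\right) = \frac{4993}{243}$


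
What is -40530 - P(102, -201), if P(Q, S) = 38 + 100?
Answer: -40668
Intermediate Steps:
P(Q, S) = 138
-40530 - P(102, -201) = -40530 - 1*138 = -40530 - 138 = -40668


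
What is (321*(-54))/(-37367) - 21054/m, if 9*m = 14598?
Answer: -379304535/30304637 ≈ -12.516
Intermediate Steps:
m = 1622 (m = (⅑)*14598 = 1622)
(321*(-54))/(-37367) - 21054/m = (321*(-54))/(-37367) - 21054/1622 = -17334*(-1/37367) - 21054*1/1622 = 17334/37367 - 10527/811 = -379304535/30304637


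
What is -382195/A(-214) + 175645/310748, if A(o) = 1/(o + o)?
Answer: 50831990211725/310748 ≈ 1.6358e+8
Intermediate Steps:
A(o) = 1/(2*o)
-382195/A(-214) + 175645/310748 = -382195/((1/2)/(-214)) + 175645/310748 = -382195/((1/2)*(-1/214)) + 175645*(1/310748) = -382195/(-1/428) + 175645/310748 = -382195*(-428) + 175645/310748 = 163579460 + 175645/310748 = 50831990211725/310748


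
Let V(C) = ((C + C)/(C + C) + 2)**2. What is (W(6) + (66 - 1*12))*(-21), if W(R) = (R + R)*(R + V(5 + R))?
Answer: -4914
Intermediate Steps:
V(C) = 9 (V(C) = ((2*C)/((2*C)) + 2)**2 = ((2*C)*(1/(2*C)) + 2)**2 = (1 + 2)**2 = 3**2 = 9)
W(R) = 2*R*(9 + R) (W(R) = (R + R)*(R + 9) = (2*R)*(9 + R) = 2*R*(9 + R))
(W(6) + (66 - 1*12))*(-21) = (2*6*(9 + 6) + (66 - 1*12))*(-21) = (2*6*15 + (66 - 12))*(-21) = (180 + 54)*(-21) = 234*(-21) = -4914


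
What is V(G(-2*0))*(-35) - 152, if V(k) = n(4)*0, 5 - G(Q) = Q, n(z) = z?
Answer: -152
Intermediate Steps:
G(Q) = 5 - Q
V(k) = 0 (V(k) = 4*0 = 0)
V(G(-2*0))*(-35) - 152 = 0*(-35) - 152 = 0 - 152 = -152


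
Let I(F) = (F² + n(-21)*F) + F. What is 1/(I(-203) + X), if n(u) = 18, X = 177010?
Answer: 1/214362 ≈ 4.6650e-6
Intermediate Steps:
I(F) = F² + 19*F (I(F) = (F² + 18*F) + F = F² + 19*F)
1/(I(-203) + X) = 1/(-203*(19 - 203) + 177010) = 1/(-203*(-184) + 177010) = 1/(37352 + 177010) = 1/214362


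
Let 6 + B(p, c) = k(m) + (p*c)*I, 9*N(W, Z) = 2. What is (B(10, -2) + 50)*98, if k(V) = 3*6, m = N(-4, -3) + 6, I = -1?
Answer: 8036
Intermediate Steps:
N(W, Z) = 2/9 (N(W, Z) = (⅑)*2 = 2/9)
m = 56/9 (m = 2/9 + 6 = 56/9 ≈ 6.2222)
k(V) = 18
B(p, c) = 12 - c*p (B(p, c) = -6 + (18 + (p*c)*(-1)) = -6 + (18 + (c*p)*(-1)) = -6 + (18 - c*p) = 12 - c*p)
(B(10, -2) + 50)*98 = ((12 - 1*(-2)*10) + 50)*98 = ((12 + 20) + 50)*98 = (32 + 50)*98 = 82*98 = 8036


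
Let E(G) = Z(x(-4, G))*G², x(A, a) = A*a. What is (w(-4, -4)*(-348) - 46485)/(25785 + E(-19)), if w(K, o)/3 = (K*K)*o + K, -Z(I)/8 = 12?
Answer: -8169/2957 ≈ -2.7626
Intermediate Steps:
Z(I) = -96 (Z(I) = -8*12 = -96)
w(K, o) = 3*K + 3*o*K² (w(K, o) = 3*((K*K)*o + K) = 3*(K²*o + K) = 3*(o*K² + K) = 3*(K + o*K²) = 3*K + 3*o*K²)
E(G) = -96*G²
(w(-4, -4)*(-348) - 46485)/(25785 + E(-19)) = ((3*(-4)*(1 - 4*(-4)))*(-348) - 46485)/(25785 - 96*(-19)²) = ((3*(-4)*(1 + 16))*(-348) - 46485)/(25785 - 96*361) = ((3*(-4)*17)*(-348) - 46485)/(25785 - 34656) = (-204*(-348) - 46485)/(-8871) = (70992 - 46485)*(-1/8871) = 24507*(-1/8871) = -8169/2957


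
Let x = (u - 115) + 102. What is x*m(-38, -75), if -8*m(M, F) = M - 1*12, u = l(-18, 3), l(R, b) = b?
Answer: -125/2 ≈ -62.500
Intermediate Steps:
u = 3
m(M, F) = 3/2 - M/8 (m(M, F) = -(M - 1*12)/8 = -(M - 12)/8 = -(-12 + M)/8 = 3/2 - M/8)
x = -10 (x = (3 - 115) + 102 = -112 + 102 = -10)
x*m(-38, -75) = -10*(3/2 - 1/8*(-38)) = -10*(3/2 + 19/4) = -10*25/4 = -125/2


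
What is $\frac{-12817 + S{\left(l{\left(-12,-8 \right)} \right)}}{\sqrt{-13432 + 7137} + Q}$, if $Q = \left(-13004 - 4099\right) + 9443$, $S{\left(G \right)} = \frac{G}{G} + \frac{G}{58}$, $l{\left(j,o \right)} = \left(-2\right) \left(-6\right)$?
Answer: $\frac{569380056}{340354991} + \frac{371658 i \sqrt{6295}}{1701774955} \approx 1.6729 + 0.017328 i$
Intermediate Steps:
$l{\left(j,o \right)} = 12$
$S{\left(G \right)} = 1 + \frac{G}{58}$ ($S{\left(G \right)} = 1 + G \frac{1}{58} = 1 + \frac{G}{58}$)
$Q = -7660$ ($Q = -17103 + 9443 = -7660$)
$\frac{-12817 + S{\left(l{\left(-12,-8 \right)} \right)}}{\sqrt{-13432 + 7137} + Q} = \frac{-12817 + \left(1 + \frac{1}{58} \cdot 12\right)}{\sqrt{-13432 + 7137} - 7660} = \frac{-12817 + \left(1 + \frac{6}{29}\right)}{\sqrt{-6295} - 7660} = \frac{-12817 + \frac{35}{29}}{i \sqrt{6295} - 7660} = - \frac{371658}{29 \left(-7660 + i \sqrt{6295}\right)}$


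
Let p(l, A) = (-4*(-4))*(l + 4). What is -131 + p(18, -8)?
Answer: 221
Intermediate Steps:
p(l, A) = 64 + 16*l (p(l, A) = 16*(4 + l) = 64 + 16*l)
-131 + p(18, -8) = -131 + (64 + 16*18) = -131 + (64 + 288) = -131 + 352 = 221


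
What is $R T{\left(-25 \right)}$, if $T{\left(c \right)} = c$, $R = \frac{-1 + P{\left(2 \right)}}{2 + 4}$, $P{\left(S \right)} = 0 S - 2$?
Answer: $\frac{25}{2} \approx 12.5$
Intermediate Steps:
$P{\left(S \right)} = -2$ ($P{\left(S \right)} = 0 - 2 = -2$)
$R = - \frac{1}{2}$ ($R = \frac{-1 - 2}{2 + 4} = - \frac{3}{6} = \left(-3\right) \frac{1}{6} = - \frac{1}{2} \approx -0.5$)
$R T{\left(-25 \right)} = \left(- \frac{1}{2}\right) \left(-25\right) = \frac{25}{2}$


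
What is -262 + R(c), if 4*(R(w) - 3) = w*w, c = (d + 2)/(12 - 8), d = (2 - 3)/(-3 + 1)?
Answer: -66279/256 ≈ -258.90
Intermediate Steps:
d = 1/2 (d = -1/(-2) = -1*(-1/2) = 1/2 ≈ 0.50000)
c = 5/8 (c = (1/2 + 2)/(12 - 8) = (5/2)/4 = (5/2)*(1/4) = 5/8 ≈ 0.62500)
R(w) = 3 + w**2/4 (R(w) = 3 + (w*w)/4 = 3 + w**2/4)
-262 + R(c) = -262 + (3 + (5/8)**2/4) = -262 + (3 + (1/4)*(25/64)) = -262 + (3 + 25/256) = -262 + 793/256 = -66279/256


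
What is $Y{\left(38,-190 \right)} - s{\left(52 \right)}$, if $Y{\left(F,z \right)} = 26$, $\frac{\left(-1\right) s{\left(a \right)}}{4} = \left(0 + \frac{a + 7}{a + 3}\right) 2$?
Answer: $\frac{1902}{55} \approx 34.582$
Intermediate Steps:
$s{\left(a \right)} = - \frac{8 \left(7 + a\right)}{3 + a}$ ($s{\left(a \right)} = - 4 \left(0 + \frac{a + 7}{a + 3}\right) 2 = - 4 \left(0 + \frac{7 + a}{3 + a}\right) 2 = - 4 \frac{7 + a}{3 + a} 2 = - 4 \frac{2 \left(7 + a\right)}{3 + a} = - \frac{8 \left(7 + a\right)}{3 + a}$)
$Y{\left(38,-190 \right)} - s{\left(52 \right)} = 26 - \frac{8 \left(-7 - 52\right)}{3 + 52} = 26 - \frac{8 \left(-7 - 52\right)}{55} = 26 - 8 \cdot \frac{1}{55} \left(-59\right) = 26 - - \frac{472}{55} = 26 + \frac{472}{55} = \frac{1902}{55}$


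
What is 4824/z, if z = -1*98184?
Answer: -201/4091 ≈ -0.049132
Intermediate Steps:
z = -98184
4824/z = 4824/(-98184) = 4824*(-1/98184) = -201/4091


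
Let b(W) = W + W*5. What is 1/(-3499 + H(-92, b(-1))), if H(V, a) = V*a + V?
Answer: -1/3039 ≈ -0.00032906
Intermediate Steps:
b(W) = 6*W (b(W) = W + 5*W = 6*W)
H(V, a) = V + V*a
1/(-3499 + H(-92, b(-1))) = 1/(-3499 - 92*(1 + 6*(-1))) = 1/(-3499 - 92*(1 - 6)) = 1/(-3499 - 92*(-5)) = 1/(-3499 + 460) = 1/(-3039) = -1/3039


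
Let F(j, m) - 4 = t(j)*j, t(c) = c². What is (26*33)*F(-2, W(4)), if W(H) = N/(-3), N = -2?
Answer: -3432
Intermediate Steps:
W(H) = ⅔ (W(H) = -2/(-3) = -2*(-⅓) = ⅔)
F(j, m) = 4 + j³ (F(j, m) = 4 + j²*j = 4 + j³)
(26*33)*F(-2, W(4)) = (26*33)*(4 + (-2)³) = 858*(4 - 8) = 858*(-4) = -3432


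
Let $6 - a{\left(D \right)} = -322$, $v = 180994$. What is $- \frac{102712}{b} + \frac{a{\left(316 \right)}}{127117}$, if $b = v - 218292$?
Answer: $\frac{6534337524}{2370604933} \approx 2.7564$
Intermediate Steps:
$a{\left(D \right)} = 328$ ($a{\left(D \right)} = 6 - -322 = 6 + 322 = 328$)
$b = -37298$ ($b = 180994 - 218292 = -37298$)
$- \frac{102712}{b} + \frac{a{\left(316 \right)}}{127117} = - \frac{102712}{-37298} + \frac{328}{127117} = \left(-102712\right) \left(- \frac{1}{37298}\right) + 328 \cdot \frac{1}{127117} = \frac{51356}{18649} + \frac{328}{127117} = \frac{6534337524}{2370604933}$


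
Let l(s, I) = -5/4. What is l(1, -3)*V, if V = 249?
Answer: -1245/4 ≈ -311.25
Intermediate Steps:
l(s, I) = -5/4 (l(s, I) = -5*¼ = -5/4)
l(1, -3)*V = -5/4*249 = -1245/4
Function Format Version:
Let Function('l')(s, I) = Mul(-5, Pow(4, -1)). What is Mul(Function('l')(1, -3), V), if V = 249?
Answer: Rational(-1245, 4) ≈ -311.25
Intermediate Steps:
Function('l')(s, I) = Rational(-5, 4) (Function('l')(s, I) = Mul(-5, Rational(1, 4)) = Rational(-5, 4))
Mul(Function('l')(1, -3), V) = Mul(Rational(-5, 4), 249) = Rational(-1245, 4)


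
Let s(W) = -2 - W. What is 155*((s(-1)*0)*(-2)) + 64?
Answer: 64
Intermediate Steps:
155*((s(-1)*0)*(-2)) + 64 = 155*(((-2 - 1*(-1))*0)*(-2)) + 64 = 155*(((-2 + 1)*0)*(-2)) + 64 = 155*(-1*0*(-2)) + 64 = 155*(0*(-2)) + 64 = 155*0 + 64 = 0 + 64 = 64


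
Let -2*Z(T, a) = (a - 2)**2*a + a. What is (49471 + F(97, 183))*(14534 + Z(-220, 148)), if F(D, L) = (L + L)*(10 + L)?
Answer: -187721238716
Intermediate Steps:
Z(T, a) = -a/2 - a*(-2 + a)**2/2 (Z(T, a) = -((a - 2)**2*a + a)/2 = -((-2 + a)**2*a + a)/2 = -(a*(-2 + a)**2 + a)/2 = -(a + a*(-2 + a)**2)/2 = -a/2 - a*(-2 + a)**2/2)
F(D, L) = 2*L*(10 + L) (F(D, L) = (2*L)*(10 + L) = 2*L*(10 + L))
(49471 + F(97, 183))*(14534 + Z(-220, 148)) = (49471 + 2*183*(10 + 183))*(14534 - 1/2*148*(1 + (-2 + 148)**2)) = (49471 + 2*183*193)*(14534 - 1/2*148*(1 + 146**2)) = (49471 + 70638)*(14534 - 1/2*148*(1 + 21316)) = 120109*(14534 - 1/2*148*21317) = 120109*(14534 - 1577458) = 120109*(-1562924) = -187721238716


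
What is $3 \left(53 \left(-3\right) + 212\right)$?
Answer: $159$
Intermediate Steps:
$3 \left(53 \left(-3\right) + 212\right) = 3 \left(-159 + 212\right) = 3 \cdot 53 = 159$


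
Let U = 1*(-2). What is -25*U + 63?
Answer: 113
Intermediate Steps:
U = -2
-25*U + 63 = -25*(-2) + 63 = -5*(-10) + 63 = 50 + 63 = 113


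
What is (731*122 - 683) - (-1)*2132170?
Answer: 2220669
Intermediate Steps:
(731*122 - 683) - (-1)*2132170 = (89182 - 683) - 1*(-2132170) = 88499 + 2132170 = 2220669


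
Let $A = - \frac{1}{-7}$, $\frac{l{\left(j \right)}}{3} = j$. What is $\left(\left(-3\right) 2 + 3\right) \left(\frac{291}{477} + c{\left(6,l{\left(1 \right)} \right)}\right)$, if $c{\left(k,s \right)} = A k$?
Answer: $- \frac{1633}{371} \approx -4.4016$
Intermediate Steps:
$l{\left(j \right)} = 3 j$
$A = \frac{1}{7}$ ($A = \left(-1\right) \left(- \frac{1}{7}\right) = \frac{1}{7} \approx 0.14286$)
$c{\left(k,s \right)} = \frac{k}{7}$
$\left(\left(-3\right) 2 + 3\right) \left(\frac{291}{477} + c{\left(6,l{\left(1 \right)} \right)}\right) = \left(\left(-3\right) 2 + 3\right) \left(\frac{291}{477} + \frac{1}{7} \cdot 6\right) = \left(-6 + 3\right) \left(291 \cdot \frac{1}{477} + \frac{6}{7}\right) = - 3 \left(\frac{97}{159} + \frac{6}{7}\right) = \left(-3\right) \frac{1633}{1113} = - \frac{1633}{371}$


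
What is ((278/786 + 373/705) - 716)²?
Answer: 484655117533456/947716225 ≈ 5.1139e+5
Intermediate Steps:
((278/786 + 373/705) - 716)² = ((278*(1/786) + 373*(1/705)) - 716)² = ((139/393 + 373/705) - 716)² = (27176/30785 - 716)² = (-22014884/30785)² = 484655117533456/947716225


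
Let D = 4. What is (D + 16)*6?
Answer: 120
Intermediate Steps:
(D + 16)*6 = (4 + 16)*6 = 20*6 = 120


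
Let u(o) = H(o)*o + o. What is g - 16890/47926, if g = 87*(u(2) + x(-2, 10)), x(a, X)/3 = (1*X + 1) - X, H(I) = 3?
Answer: 22924146/23963 ≈ 956.65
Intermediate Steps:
x(a, X) = 3 (x(a, X) = 3*((1*X + 1) - X) = 3*((X + 1) - X) = 3*((1 + X) - X) = 3*1 = 3)
u(o) = 4*o (u(o) = 3*o + o = 4*o)
g = 957 (g = 87*(4*2 + 3) = 87*(8 + 3) = 87*11 = 957)
g - 16890/47926 = 957 - 16890/47926 = 957 - 1*8445/23963 = 957 - 8445/23963 = 22924146/23963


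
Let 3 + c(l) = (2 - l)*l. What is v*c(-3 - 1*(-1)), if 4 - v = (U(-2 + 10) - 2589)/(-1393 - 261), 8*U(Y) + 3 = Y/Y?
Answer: -177177/6616 ≈ -26.780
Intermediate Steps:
U(Y) = -¼ (U(Y) = -3/8 + (Y/Y)/8 = -3/8 + (⅛)*1 = -3/8 + ⅛ = -¼)
c(l) = -3 + l*(2 - l) (c(l) = -3 + (2 - l)*l = -3 + l*(2 - l))
v = 16107/6616 (v = 4 - (-¼ - 2589)/(-1393 - 261) = 4 - (-10357)/(4*(-1654)) = 4 - (-10357)*(-1)/(4*1654) = 4 - 1*10357/6616 = 4 - 10357/6616 = 16107/6616 ≈ 2.4346)
v*c(-3 - 1*(-1)) = 16107*(-3 - (-3 - 1*(-1))² + 2*(-3 - 1*(-1)))/6616 = 16107*(-3 - (-3 + 1)² + 2*(-3 + 1))/6616 = 16107*(-3 - 1*(-2)² + 2*(-2))/6616 = 16107*(-3 - 1*4 - 4)/6616 = 16107*(-3 - 4 - 4)/6616 = (16107/6616)*(-11) = -177177/6616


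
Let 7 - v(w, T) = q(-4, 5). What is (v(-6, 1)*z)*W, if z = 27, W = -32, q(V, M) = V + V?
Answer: -12960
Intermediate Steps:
q(V, M) = 2*V
v(w, T) = 15 (v(w, T) = 7 - 2*(-4) = 7 - 1*(-8) = 7 + 8 = 15)
(v(-6, 1)*z)*W = (15*27)*(-32) = 405*(-32) = -12960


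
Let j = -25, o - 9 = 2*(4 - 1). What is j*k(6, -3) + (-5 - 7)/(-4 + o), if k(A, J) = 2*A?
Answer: -3312/11 ≈ -301.09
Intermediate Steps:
o = 15 (o = 9 + 2*(4 - 1) = 9 + 2*3 = 9 + 6 = 15)
j*k(6, -3) + (-5 - 7)/(-4 + o) = -50*6 + (-5 - 7)/(-4 + 15) = -25*12 - 12/11 = -300 - 12*1/11 = -300 - 12/11 = -3312/11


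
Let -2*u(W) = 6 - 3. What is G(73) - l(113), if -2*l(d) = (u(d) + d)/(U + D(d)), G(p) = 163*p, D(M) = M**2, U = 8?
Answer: 608134315/51108 ≈ 11899.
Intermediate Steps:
u(W) = -3/2 (u(W) = -(6 - 3)/2 = -1/2*3 = -3/2)
l(d) = -(-3/2 + d)/(2*(8 + d**2))
G(73) - l(113) = 163*73 - (3 - 2*113)/(4*(8 + 113**2)) = 11899 - (3 - 226)/(4*(8 + 12769)) = 11899 - (-223)/(4*12777) = 11899 - 1*(-223/51108) = 11899 + 223/51108 = 608134315/51108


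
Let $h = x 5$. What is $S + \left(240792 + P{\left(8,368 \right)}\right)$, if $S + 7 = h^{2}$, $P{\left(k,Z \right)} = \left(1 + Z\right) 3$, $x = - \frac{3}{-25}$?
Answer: $\frac{6047309}{25} \approx 2.4189 \cdot 10^{5}$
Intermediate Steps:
$x = \frac{3}{25}$ ($x = \left(-3\right) \left(- \frac{1}{25}\right) = \frac{3}{25} \approx 0.12$)
$P{\left(k,Z \right)} = 3 + 3 Z$
$h = \frac{3}{5}$ ($h = \frac{3}{25} \cdot 5 = \frac{3}{5} \approx 0.6$)
$S = - \frac{166}{25}$ ($S = -7 + \left(\frac{3}{5}\right)^{2} = -7 + \frac{9}{25} = - \frac{166}{25} \approx -6.64$)
$S + \left(240792 + P{\left(8,368 \right)}\right) = - \frac{166}{25} + \left(240792 + \left(3 + 3 \cdot 368\right)\right) = - \frac{166}{25} + \left(240792 + \left(3 + 1104\right)\right) = - \frac{166}{25} + \left(240792 + 1107\right) = - \frac{166}{25} + 241899 = \frac{6047309}{25}$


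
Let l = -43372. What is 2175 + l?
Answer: -41197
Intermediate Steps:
2175 + l = 2175 - 43372 = -41197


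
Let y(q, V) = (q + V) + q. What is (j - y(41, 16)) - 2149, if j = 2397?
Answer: 150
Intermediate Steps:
y(q, V) = V + 2*q (y(q, V) = (V + q) + q = V + 2*q)
(j - y(41, 16)) - 2149 = (2397 - (16 + 2*41)) - 2149 = (2397 - (16 + 82)) - 2149 = (2397 - 1*98) - 2149 = (2397 - 98) - 2149 = 2299 - 2149 = 150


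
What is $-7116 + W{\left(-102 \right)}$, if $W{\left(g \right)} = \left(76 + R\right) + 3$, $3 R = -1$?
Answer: $- \frac{21112}{3} \approx -7037.3$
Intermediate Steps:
$R = - \frac{1}{3}$ ($R = \frac{1}{3} \left(-1\right) = - \frac{1}{3} \approx -0.33333$)
$W{\left(g \right)} = \frac{236}{3}$ ($W{\left(g \right)} = \left(76 - \frac{1}{3}\right) + 3 = \frac{227}{3} + 3 = \frac{236}{3}$)
$-7116 + W{\left(-102 \right)} = -7116 + \frac{236}{3} = - \frac{21112}{3}$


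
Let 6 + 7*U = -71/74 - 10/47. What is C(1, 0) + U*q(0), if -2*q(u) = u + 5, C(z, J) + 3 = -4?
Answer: -216119/48692 ≈ -4.4385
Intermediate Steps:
C(z, J) = -7 (C(z, J) = -3 - 4 = -7)
q(u) = -5/2 - u/2 (q(u) = -(u + 5)/2 = -(5 + u)/2 = -5/2 - u/2)
U = -24945/24346 (U = -6/7 + (-71/74 - 10/47)/7 = -6/7 + (⅐)*(-4077/3478) = -6/7 - 4077/24346 = -24945/24346 ≈ -1.0246)
C(1, 0) + U*q(0) = -7 - 24945*(-5/2 - ½*0)/24346 = -7 - 24945*(-5/2 + 0)/24346 = -7 - 24945/24346*(-5/2) = -7 + 124725/48692 = -216119/48692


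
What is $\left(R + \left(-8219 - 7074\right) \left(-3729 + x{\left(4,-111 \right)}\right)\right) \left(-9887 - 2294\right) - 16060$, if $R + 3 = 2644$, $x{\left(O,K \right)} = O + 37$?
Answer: $-687047699785$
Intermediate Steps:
$x{\left(O,K \right)} = 37 + O$
$R = 2641$ ($R = -3 + 2644 = 2641$)
$\left(R + \left(-8219 - 7074\right) \left(-3729 + x{\left(4,-111 \right)}\right)\right) \left(-9887 - 2294\right) - 16060 = \left(2641 + \left(-8219 - 7074\right) \left(-3729 + \left(37 + 4\right)\right)\right) \left(-9887 - 2294\right) - 16060 = \left(2641 - 15293 \left(-3729 + 41\right)\right) \left(-12181\right) - 16060 = \left(2641 - -56400584\right) \left(-12181\right) - 16060 = \left(2641 + 56400584\right) \left(-12181\right) - 16060 = 56403225 \left(-12181\right) - 16060 = -687047683725 - 16060 = -687047699785$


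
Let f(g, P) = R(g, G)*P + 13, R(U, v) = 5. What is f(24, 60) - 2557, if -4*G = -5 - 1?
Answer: -2244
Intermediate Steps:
G = 3/2 (G = -(-5 - 1)/4 = -¼*(-6) = 3/2 ≈ 1.5000)
f(g, P) = 13 + 5*P (f(g, P) = 5*P + 13 = 13 + 5*P)
f(24, 60) - 2557 = (13 + 5*60) - 2557 = (13 + 300) - 2557 = 313 - 2557 = -2244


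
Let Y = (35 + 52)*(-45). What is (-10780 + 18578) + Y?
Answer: 3883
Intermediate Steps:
Y = -3915 (Y = 87*(-45) = -3915)
(-10780 + 18578) + Y = (-10780 + 18578) - 3915 = 7798 - 3915 = 3883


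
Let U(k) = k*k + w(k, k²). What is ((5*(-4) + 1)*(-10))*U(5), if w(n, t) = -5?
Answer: 3800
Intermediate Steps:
U(k) = -5 + k² (U(k) = k*k - 5 = k² - 5 = -5 + k²)
((5*(-4) + 1)*(-10))*U(5) = ((5*(-4) + 1)*(-10))*(-5 + 5²) = ((-20 + 1)*(-10))*(-5 + 25) = -19*(-10)*20 = 190*20 = 3800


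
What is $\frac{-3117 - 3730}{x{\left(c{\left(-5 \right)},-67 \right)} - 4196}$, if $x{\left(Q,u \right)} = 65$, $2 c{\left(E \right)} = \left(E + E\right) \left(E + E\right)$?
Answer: $\frac{6847}{4131} \approx 1.6575$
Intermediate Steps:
$c{\left(E \right)} = 2 E^{2}$ ($c{\left(E \right)} = \frac{\left(E + E\right) \left(E + E\right)}{2} = \frac{2 E 2 E}{2} = \frac{4 E^{2}}{2} = 2 E^{2}$)
$\frac{-3117 - 3730}{x{\left(c{\left(-5 \right)},-67 \right)} - 4196} = \frac{-3117 - 3730}{65 - 4196} = - \frac{6847}{-4131} = \left(-6847\right) \left(- \frac{1}{4131}\right) = \frac{6847}{4131}$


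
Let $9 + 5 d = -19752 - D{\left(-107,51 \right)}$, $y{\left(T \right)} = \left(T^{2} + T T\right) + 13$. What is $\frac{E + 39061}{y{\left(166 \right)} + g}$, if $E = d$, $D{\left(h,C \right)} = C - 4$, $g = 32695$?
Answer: $\frac{175497}{439100} \approx 0.39967$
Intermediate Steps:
$D{\left(h,C \right)} = -4 + C$
$y{\left(T \right)} = 13 + 2 T^{2}$ ($y{\left(T \right)} = \left(T^{2} + T^{2}\right) + 13 = 2 T^{2} + 13 = 13 + 2 T^{2}$)
$d = - \frac{19808}{5}$ ($d = - \frac{9}{5} + \frac{-19752 - \left(-4 + 51\right)}{5} = - \frac{9}{5} + \frac{-19752 - 47}{5} = - \frac{9}{5} + \frac{1}{5} \left(-19799\right) = - \frac{9}{5} - \frac{19799}{5} = - \frac{19808}{5} \approx -3961.6$)
$E = - \frac{19808}{5} \approx -3961.6$
$\frac{E + 39061}{y{\left(166 \right)} + g} = \frac{- \frac{19808}{5} + 39061}{\left(13 + 2 \cdot 166^{2}\right) + 32695} = \frac{175497}{5 \left(\left(13 + 2 \cdot 27556\right) + 32695\right)} = \frac{175497}{5 \left(\left(13 + 55112\right) + 32695\right)} = \frac{175497}{5 \left(55125 + 32695\right)} = \frac{175497}{5 \cdot 87820} = \frac{175497}{5} \cdot \frac{1}{87820} = \frac{175497}{439100}$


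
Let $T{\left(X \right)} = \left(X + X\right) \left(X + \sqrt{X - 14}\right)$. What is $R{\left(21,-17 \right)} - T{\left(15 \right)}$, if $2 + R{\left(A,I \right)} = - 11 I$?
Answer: $-295$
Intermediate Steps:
$T{\left(X \right)} = 2 X \left(X + \sqrt{-14 + X}\right)$
$R{\left(A,I \right)} = -2 - 11 I$
$R{\left(21,-17 \right)} - T{\left(15 \right)} = \left(-2 - -187\right) - 2 \cdot 15 \left(15 + \sqrt{-14 + 15}\right) = \left(-2 + 187\right) - 2 \cdot 15 \left(15 + \sqrt{1}\right) = 185 - 2 \cdot 15 \left(15 + 1\right) = 185 - 2 \cdot 15 \cdot 16 = 185 - 480 = -295$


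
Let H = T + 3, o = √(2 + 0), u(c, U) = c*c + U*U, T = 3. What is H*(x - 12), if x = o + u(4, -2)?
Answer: 48 + 6*√2 ≈ 56.485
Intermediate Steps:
u(c, U) = U² + c² (u(c, U) = c² + U² = U² + c²)
o = √2 ≈ 1.4142
x = 20 + √2 (x = √2 + ((-2)² + 4²) = √2 + (4 + 16) = √2 + 20 = 20 + √2 ≈ 21.414)
H = 6 (H = 3 + 3 = 6)
H*(x - 12) = 6*((20 + √2) - 12) = 6*(8 + √2) = 48 + 6*√2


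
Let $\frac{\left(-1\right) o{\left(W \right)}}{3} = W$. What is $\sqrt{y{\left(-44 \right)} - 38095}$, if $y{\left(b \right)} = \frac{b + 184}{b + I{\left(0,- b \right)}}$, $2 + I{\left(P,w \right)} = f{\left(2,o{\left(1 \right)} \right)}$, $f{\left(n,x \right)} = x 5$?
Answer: $\frac{3 i \sqrt{15751115}}{61} \approx 195.19 i$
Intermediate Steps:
$o{\left(W \right)} = - 3 W$
$f{\left(n,x \right)} = 5 x$
$I{\left(P,w \right)} = -17$ ($I{\left(P,w \right)} = -2 + 5 \left(\left(-3\right) 1\right) = -2 + 5 \left(-3\right) = -2 - 15 = -17$)
$y{\left(b \right)} = \frac{184 + b}{-17 + b}$ ($y{\left(b \right)} = \frac{b + 184}{b - 17} = \frac{184 + b}{-17 + b}$)
$\sqrt{y{\left(-44 \right)} - 38095} = \sqrt{\frac{184 - 44}{-17 - 44} - 38095} = \sqrt{\frac{1}{-61} \cdot 140 - 38095} = \sqrt{\left(- \frac{1}{61}\right) 140 - 38095} = \sqrt{- \frac{140}{61} - 38095} = \sqrt{- \frac{2323935}{61}} = \frac{3 i \sqrt{15751115}}{61}$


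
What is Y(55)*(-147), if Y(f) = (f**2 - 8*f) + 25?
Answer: -383670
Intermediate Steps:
Y(f) = 25 + f**2 - 8*f
Y(55)*(-147) = (25 + 55**2 - 8*55)*(-147) = (25 + 3025 - 440)*(-147) = 2610*(-147) = -383670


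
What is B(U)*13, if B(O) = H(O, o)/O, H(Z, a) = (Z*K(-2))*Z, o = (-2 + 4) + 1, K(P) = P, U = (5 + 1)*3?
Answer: -468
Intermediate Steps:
U = 18 (U = 6*3 = 18)
o = 3 (o = 2 + 1 = 3)
H(Z, a) = -2*Z**2 (H(Z, a) = (Z*(-2))*Z = (-2*Z)*Z = -2*Z**2)
B(O) = -2*O (B(O) = (-2*O**2)/O = -2*O)
B(U)*13 = -2*18*13 = -36*13 = -468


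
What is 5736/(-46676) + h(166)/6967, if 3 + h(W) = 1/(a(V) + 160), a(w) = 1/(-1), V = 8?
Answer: -1594072246/12926369757 ≈ -0.12332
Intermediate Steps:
a(w) = -1
h(W) = -476/159 (h(W) = -3 + 1/(-1 + 160) = -3 + 1/159 = -476/159)
5736/(-46676) + h(166)/6967 = 5736/(-46676) - 476/159/6967 = 5736*(-1/46676) - 476/159*1/6967 = -1434/11669 - 476/1107753 = -1594072246/12926369757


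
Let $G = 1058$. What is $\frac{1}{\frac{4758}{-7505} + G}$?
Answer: $\frac{7505}{7935532} \approx 0.00094575$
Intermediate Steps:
$\frac{1}{\frac{4758}{-7505} + G} = \frac{1}{\frac{4758}{-7505} + 1058} = \frac{1}{4758 \left(- \frac{1}{7505}\right) + 1058} = \frac{1}{- \frac{4758}{7505} + 1058} = \frac{1}{\frac{7935532}{7505}} = \frac{7505}{7935532}$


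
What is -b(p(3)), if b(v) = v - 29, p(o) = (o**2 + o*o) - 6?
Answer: 17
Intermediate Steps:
p(o) = -6 + 2*o**2 (p(o) = (o**2 + o**2) - 6 = 2*o**2 - 6 = -6 + 2*o**2)
b(v) = -29 + v
-b(p(3)) = -(-29 + (-6 + 2*3**2)) = -(-29 + (-6 + 2*9)) = -(-29 + (-6 + 18)) = -(-29 + 12) = -1*(-17) = 17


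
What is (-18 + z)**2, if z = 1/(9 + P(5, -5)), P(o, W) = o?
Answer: 63001/196 ≈ 321.43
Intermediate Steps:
z = 1/14 (z = 1/(9 + 5) = 1/14 ≈ 0.071429)
(-18 + z)**2 = (-18 + 1/14)**2 = (-251/14)**2 = 63001/196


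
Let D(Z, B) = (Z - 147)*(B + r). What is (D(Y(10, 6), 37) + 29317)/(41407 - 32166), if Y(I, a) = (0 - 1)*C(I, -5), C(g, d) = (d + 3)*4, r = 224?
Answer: -6962/9241 ≈ -0.75338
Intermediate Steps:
C(g, d) = 12 + 4*d (C(g, d) = (3 + d)*4 = 12 + 4*d)
Y(I, a) = 8 (Y(I, a) = (0 - 1)*(12 + 4*(-5)) = -(12 - 20) = -1*(-8) = 8)
D(Z, B) = (-147 + Z)*(224 + B) (D(Z, B) = (Z - 147)*(B + 224) = (-147 + Z)*(224 + B))
(D(Y(10, 6), 37) + 29317)/(41407 - 32166) = ((-32928 - 147*37 + 224*8 + 37*8) + 29317)/(41407 - 32166) = ((-32928 - 5439 + 1792 + 296) + 29317)/9241 = (-36279 + 29317)*(1/9241) = -6962*1/9241 = -6962/9241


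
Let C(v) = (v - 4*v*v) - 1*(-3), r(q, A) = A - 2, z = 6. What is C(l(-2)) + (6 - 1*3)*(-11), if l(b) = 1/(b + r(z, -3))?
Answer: -1481/49 ≈ -30.224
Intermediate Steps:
r(q, A) = -2 + A
l(b) = 1/(-5 + b) (l(b) = 1/(b + (-2 - 3)) = 1/(b - 5) = 1/(-5 + b))
C(v) = 3 + v - 4*v² (C(v) = (v - 4*v²) + 3 = 3 + v - 4*v²)
C(l(-2)) + (6 - 1*3)*(-11) = (3 + 1/(-5 - 2) - 4/(-5 - 2)²) + (6 - 1*3)*(-11) = (3 + 1/(-7) - 4*(1/(-7))²) + (6 - 3)*(-11) = (3 - ⅐ - 4*(-⅐)²) + 3*(-11) = (3 - ⅐ - 4*1/49) - 33 = (3 - ⅐ - 4/49) - 33 = 136/49 - 33 = -1481/49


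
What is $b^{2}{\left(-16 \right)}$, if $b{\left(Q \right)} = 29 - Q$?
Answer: $2025$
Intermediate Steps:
$b^{2}{\left(-16 \right)} = \left(29 - -16\right)^{2} = \left(29 + 16\right)^{2} = 45^{2} = 2025$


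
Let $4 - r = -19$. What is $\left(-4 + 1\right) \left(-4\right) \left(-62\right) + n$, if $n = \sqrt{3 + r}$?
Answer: $-744 + \sqrt{26} \approx -738.9$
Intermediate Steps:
$r = 23$ ($r = 4 - -19 = 4 + 19 = 23$)
$n = \sqrt{26}$ ($n = \sqrt{3 + 23} = \sqrt{26} \approx 5.099$)
$\left(-4 + 1\right) \left(-4\right) \left(-62\right) + n = \left(-4 + 1\right) \left(-4\right) \left(-62\right) + \sqrt{26} = \left(-3\right) \left(-4\right) \left(-62\right) + \sqrt{26} = 12 \left(-62\right) + \sqrt{26} = -744 + \sqrt{26}$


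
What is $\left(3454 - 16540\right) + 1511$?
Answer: $-11575$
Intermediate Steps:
$\left(3454 - 16540\right) + 1511 = -13086 + 1511 = -11575$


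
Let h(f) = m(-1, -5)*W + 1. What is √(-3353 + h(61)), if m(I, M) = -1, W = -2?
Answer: 5*I*√134 ≈ 57.879*I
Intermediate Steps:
h(f) = 3 (h(f) = -1*(-2) + 1 = 2 + 1 = 3)
√(-3353 + h(61)) = √(-3353 + 3) = √(-3350) = 5*I*√134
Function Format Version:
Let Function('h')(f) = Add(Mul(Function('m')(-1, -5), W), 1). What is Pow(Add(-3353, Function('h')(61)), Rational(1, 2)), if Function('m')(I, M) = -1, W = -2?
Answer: Mul(5, I, Pow(134, Rational(1, 2))) ≈ Mul(57.879, I)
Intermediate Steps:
Function('h')(f) = 3 (Function('h')(f) = Add(Mul(-1, -2), 1) = Add(2, 1) = 3)
Pow(Add(-3353, Function('h')(61)), Rational(1, 2)) = Pow(Add(-3353, 3), Rational(1, 2)) = Pow(-3350, Rational(1, 2)) = Mul(5, I, Pow(134, Rational(1, 2)))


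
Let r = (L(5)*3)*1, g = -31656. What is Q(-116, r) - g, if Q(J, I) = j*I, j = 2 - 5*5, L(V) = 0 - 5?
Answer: 32001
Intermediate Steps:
L(V) = -5
j = -23 (j = 2 - 25 = -23)
r = -15 (r = -5*3*1 = -15*1 = -15)
Q(J, I) = -23*I
Q(-116, r) - g = -23*(-15) - 1*(-31656) = 345 + 31656 = 32001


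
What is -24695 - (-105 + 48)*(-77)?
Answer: -29084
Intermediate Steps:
-24695 - (-105 + 48)*(-77) = -24695 - (-57)*(-77) = -24695 - 1*4389 = -24695 - 4389 = -29084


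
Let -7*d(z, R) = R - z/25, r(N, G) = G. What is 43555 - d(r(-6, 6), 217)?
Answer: 7627544/175 ≈ 43586.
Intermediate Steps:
d(z, R) = -R/7 + z/175 (d(z, R) = -(R - z/25)/7 = -R/7 + z/175)
43555 - d(r(-6, 6), 217) = 43555 - (-⅐*217 + (1/175)*6) = 43555 - (-31 + 6/175) = 43555 - 1*(-5419/175) = 43555 + 5419/175 = 7627544/175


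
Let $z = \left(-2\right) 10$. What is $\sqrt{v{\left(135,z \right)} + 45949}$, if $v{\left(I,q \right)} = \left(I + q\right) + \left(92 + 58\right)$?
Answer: $\sqrt{46214} \approx 214.97$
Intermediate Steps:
$z = -20$
$v{\left(I,q \right)} = 150 + I + q$ ($v{\left(I,q \right)} = \left(I + q\right) + 150 = 150 + I + q$)
$\sqrt{v{\left(135,z \right)} + 45949} = \sqrt{\left(150 + 135 - 20\right) + 45949} = \sqrt{265 + 45949} = \sqrt{46214}$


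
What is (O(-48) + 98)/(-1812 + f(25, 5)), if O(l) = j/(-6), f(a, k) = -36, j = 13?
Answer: -575/11088 ≈ -0.051858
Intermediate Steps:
O(l) = -13/6 (O(l) = 13/(-6) = 13*(-⅙) = -13/6)
(O(-48) + 98)/(-1812 + f(25, 5)) = (-13/6 + 98)/(-1812 - 36) = (575/6)/(-1848) = (575/6)*(-1/1848) = -575/11088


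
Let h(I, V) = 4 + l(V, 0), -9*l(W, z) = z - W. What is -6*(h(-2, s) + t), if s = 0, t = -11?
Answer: 42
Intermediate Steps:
l(W, z) = -z/9 + W/9 (l(W, z) = -(z - W)/9 = -z/9 + W/9)
h(I, V) = 4 + V/9 (h(I, V) = 4 + (-1/9*0 + V/9) = 4 + (0 + V/9) = 4 + V/9)
-6*(h(-2, s) + t) = -6*((4 + (1/9)*0) - 11) = -6*((4 + 0) - 11) = -6*(4 - 11) = -6*(-7) = 42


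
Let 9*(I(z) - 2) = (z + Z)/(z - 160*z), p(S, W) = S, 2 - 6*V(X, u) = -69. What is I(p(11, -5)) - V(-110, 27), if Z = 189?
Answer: -309973/31482 ≈ -9.8460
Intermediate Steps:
V(X, u) = 71/6 (V(X, u) = ⅓ - ⅙*(-69) = ⅓ + 23/2 = 71/6)
I(z) = 2 - (189 + z)/(1431*z) (I(z) = 2 + ((z + 189)/(z - 160*z))/9 = 2 + ((189 + z)/((-159*z)))/9 = 2 + ((189 + z)*(-1/(159*z)))/9 = 2 + (-(189 + z)/(159*z))/9 = 2 - (189 + z)/(1431*z))
I(p(11, -5)) - V(-110, 27) = (1/1431)*(-189 + 2861*11)/11 - 1*71/6 = (1/1431)*(1/11)*(-189 + 31471) - 71/6 = (1/1431)*(1/11)*31282 - 71/6 = 31282/15741 - 71/6 = -309973/31482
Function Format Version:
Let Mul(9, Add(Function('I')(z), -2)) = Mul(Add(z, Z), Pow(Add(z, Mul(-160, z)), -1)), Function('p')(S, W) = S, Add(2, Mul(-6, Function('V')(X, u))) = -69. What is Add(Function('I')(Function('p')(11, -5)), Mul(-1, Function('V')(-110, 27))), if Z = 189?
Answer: Rational(-309973, 31482) ≈ -9.8460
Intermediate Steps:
Function('V')(X, u) = Rational(71, 6) (Function('V')(X, u) = Add(Rational(1, 3), Mul(Rational(-1, 6), -69)) = Add(Rational(1, 3), Rational(23, 2)) = Rational(71, 6))
Function('I')(z) = Add(2, Mul(Rational(-1, 1431), Pow(z, -1), Add(189, z))) (Function('I')(z) = Add(2, Mul(Rational(1, 9), Mul(Add(z, 189), Pow(Add(z, Mul(-160, z)), -1)))) = Add(2, Mul(Rational(1, 9), Mul(Add(189, z), Pow(Mul(-159, z), -1)))) = Add(2, Mul(Rational(1, 9), Mul(Add(189, z), Mul(Rational(-1, 159), Pow(z, -1))))) = Add(2, Mul(Rational(1, 9), Mul(Rational(-1, 159), Pow(z, -1), Add(189, z)))) = Add(2, Mul(Rational(-1, 1431), Pow(z, -1), Add(189, z))))
Add(Function('I')(Function('p')(11, -5)), Mul(-1, Function('V')(-110, 27))) = Add(Mul(Rational(1, 1431), Pow(11, -1), Add(-189, Mul(2861, 11))), Mul(-1, Rational(71, 6))) = Add(Mul(Rational(1, 1431), Rational(1, 11), Add(-189, 31471)), Rational(-71, 6)) = Add(Mul(Rational(1, 1431), Rational(1, 11), 31282), Rational(-71, 6)) = Add(Rational(31282, 15741), Rational(-71, 6)) = Rational(-309973, 31482)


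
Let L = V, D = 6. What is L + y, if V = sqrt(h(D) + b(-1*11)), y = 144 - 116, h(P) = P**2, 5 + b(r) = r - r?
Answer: 28 + sqrt(31) ≈ 33.568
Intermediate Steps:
b(r) = -5 (b(r) = -5 + (r - r) = -5 + 0 = -5)
y = 28
V = sqrt(31) (V = sqrt(6**2 - 5) = sqrt(36 - 5) = sqrt(31) ≈ 5.5678)
L = sqrt(31) ≈ 5.5678
L + y = sqrt(31) + 28 = 28 + sqrt(31)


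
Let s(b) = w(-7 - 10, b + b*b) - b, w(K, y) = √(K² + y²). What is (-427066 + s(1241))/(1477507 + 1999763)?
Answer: -142769/1159090 + 17*√8220323557/3477270 ≈ 0.32008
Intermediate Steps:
s(b) = √(289 + (b + b²)²) - b (s(b) = √((-7 - 10)² + (b + b*b)²) - b = √((-17)² + (b + b²)²) - b = √(289 + (b + b²)²) - b)
(-427066 + s(1241))/(1477507 + 1999763) = (-427066 + (√(289 + 1241²*(1 + 1241)²) - 1*1241))/(1477507 + 1999763) = (-427066 + (√(289 + 1540081*1242²) - 1241))/3477270 = (-427066 + (√(289 + 1540081*1542564) - 1241))*(1/3477270) = (-427066 + (√(289 + 2375673507684) - 1241))*(1/3477270) = (-427066 + (√2375673507973 - 1241))*(1/3477270) = (-427066 + (17*√8220323557 - 1241))*(1/3477270) = (-427066 + (-1241 + 17*√8220323557))*(1/3477270) = (-428307 + 17*√8220323557)*(1/3477270) = -142769/1159090 + 17*√8220323557/3477270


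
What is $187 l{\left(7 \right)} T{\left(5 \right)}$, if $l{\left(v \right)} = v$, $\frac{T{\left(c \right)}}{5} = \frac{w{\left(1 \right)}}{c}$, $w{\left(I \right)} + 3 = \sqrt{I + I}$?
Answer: $-3927 + 1309 \sqrt{2} \approx -2075.8$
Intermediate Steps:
$w{\left(I \right)} = -3 + \sqrt{2} \sqrt{I}$ ($w{\left(I \right)} = -3 + \sqrt{I + I} = -3 + \sqrt{2 I} = -3 + \sqrt{2} \sqrt{I}$)
$T{\left(c \right)} = \frac{5 \left(-3 + \sqrt{2}\right)}{c}$ ($T{\left(c \right)} = 5 \frac{-3 + \sqrt{2} \sqrt{1}}{c} = 5 \frac{-3 + \sqrt{2} \cdot 1}{c} = 5 \frac{-3 + \sqrt{2}}{c} = \frac{5 \left(-3 + \sqrt{2}\right)}{c}$)
$187 l{\left(7 \right)} T{\left(5 \right)} = 187 \cdot 7 \frac{5 \left(-3 + \sqrt{2}\right)}{5} = 1309 \cdot 5 \cdot \frac{1}{5} \left(-3 + \sqrt{2}\right) = 1309 \left(-3 + \sqrt{2}\right) = -3927 + 1309 \sqrt{2}$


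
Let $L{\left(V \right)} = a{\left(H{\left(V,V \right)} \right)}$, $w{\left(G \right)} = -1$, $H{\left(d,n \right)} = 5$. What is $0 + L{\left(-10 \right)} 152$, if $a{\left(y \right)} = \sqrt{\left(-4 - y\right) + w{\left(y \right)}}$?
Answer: $152 i \sqrt{10} \approx 480.67 i$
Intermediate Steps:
$a{\left(y \right)} = \sqrt{-5 - y}$ ($a{\left(y \right)} = \sqrt{\left(-4 - y\right) - 1} = \sqrt{-5 - y}$)
$L{\left(V \right)} = i \sqrt{10}$ ($L{\left(V \right)} = \sqrt{-5 - 5} = \sqrt{-10} = i \sqrt{10}$)
$0 + L{\left(-10 \right)} 152 = 0 + i \sqrt{10} \cdot 152 = 0 + 152 i \sqrt{10} = 152 i \sqrt{10}$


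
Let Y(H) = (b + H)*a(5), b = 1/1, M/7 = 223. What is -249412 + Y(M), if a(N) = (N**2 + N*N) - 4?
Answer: -177560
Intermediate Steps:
M = 1561 (M = 7*223 = 1561)
b = 1 (b = 1*1 = 1)
a(N) = -4 + 2*N**2 (a(N) = (N**2 + N**2) - 4 = 2*N**2 - 4 = -4 + 2*N**2)
Y(H) = 46 + 46*H (Y(H) = (1 + H)*(-4 + 2*5**2) = (1 + H)*(-4 + 2*25) = (1 + H)*(-4 + 50) = (1 + H)*46 = 46 + 46*H)
-249412 + Y(M) = -249412 + (46 + 46*1561) = -249412 + (46 + 71806) = -249412 + 71852 = -177560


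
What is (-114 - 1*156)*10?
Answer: -2700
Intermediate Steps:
(-114 - 1*156)*10 = (-114 - 156)*10 = -270*10 = -2700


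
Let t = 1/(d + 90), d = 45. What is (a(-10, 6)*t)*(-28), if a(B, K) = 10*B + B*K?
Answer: 896/27 ≈ 33.185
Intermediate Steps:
t = 1/135 (t = 1/(45 + 90) = 1/135 ≈ 0.0074074)
(a(-10, 6)*t)*(-28) = (-10*(10 + 6)*(1/135))*(-28) = (-10*16*(1/135))*(-28) = -160*1/135*(-28) = -32/27*(-28) = 896/27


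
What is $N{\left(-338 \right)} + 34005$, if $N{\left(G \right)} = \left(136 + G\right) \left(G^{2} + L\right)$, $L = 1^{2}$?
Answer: $-23043485$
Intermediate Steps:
$L = 1$
$N{\left(G \right)} = \left(1 + G^{2}\right) \left(136 + G\right)$ ($N{\left(G \right)} = \left(136 + G\right) \left(G^{2} + 1\right) = \left(136 + G\right) \left(1 + G^{2}\right) = \left(1 + G^{2}\right) \left(136 + G\right)$)
$N{\left(-338 \right)} + 34005 = \left(136 - 338 + \left(-338\right)^{3} + 136 \left(-338\right)^{2}\right) + 34005 = \left(136 - 338 - 38614472 + 136 \cdot 114244\right) + 34005 = \left(136 - 338 - 38614472 + 15537184\right) + 34005 = -23077490 + 34005 = -23043485$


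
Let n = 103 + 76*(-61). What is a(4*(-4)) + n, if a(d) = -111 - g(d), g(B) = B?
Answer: -4628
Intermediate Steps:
n = -4533 (n = 103 - 4636 = -4533)
a(d) = -111 - d
a(4*(-4)) + n = (-111 - 4*(-4)) - 4533 = (-111 - 1*(-16)) - 4533 = (-111 + 16) - 4533 = -95 - 4533 = -4628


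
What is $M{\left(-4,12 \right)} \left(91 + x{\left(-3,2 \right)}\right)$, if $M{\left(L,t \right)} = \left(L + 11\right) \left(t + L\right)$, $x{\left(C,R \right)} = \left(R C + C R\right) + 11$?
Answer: $5040$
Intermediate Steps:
$x{\left(C,R \right)} = 11 + 2 C R$ ($x{\left(C,R \right)} = \left(C R + C R\right) + 11 = 2 C R + 11 = 11 + 2 C R$)
$M{\left(L,t \right)} = \left(11 + L\right) \left(L + t\right)$
$M{\left(-4,12 \right)} \left(91 + x{\left(-3,2 \right)}\right) = \left(\left(-4\right)^{2} + 11 \left(-4\right) + 11 \cdot 12 - 48\right) \left(91 + \left(11 + 2 \left(-3\right) 2\right)\right) = \left(16 - 44 + 132 - 48\right) \left(91 + \left(11 - 12\right)\right) = 56 \left(91 - 1\right) = 56 \cdot 90 = 5040$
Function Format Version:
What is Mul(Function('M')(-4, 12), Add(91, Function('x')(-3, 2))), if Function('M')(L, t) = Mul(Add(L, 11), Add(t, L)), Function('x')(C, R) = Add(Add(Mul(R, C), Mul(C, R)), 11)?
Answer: 5040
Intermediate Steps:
Function('x')(C, R) = Add(11, Mul(2, C, R)) (Function('x')(C, R) = Add(Add(Mul(C, R), Mul(C, R)), 11) = Add(Mul(2, C, R), 11) = Add(11, Mul(2, C, R)))
Function('M')(L, t) = Mul(Add(11, L), Add(L, t))
Mul(Function('M')(-4, 12), Add(91, Function('x')(-3, 2))) = Mul(Add(Pow(-4, 2), Mul(11, -4), Mul(11, 12), Mul(-4, 12)), Add(91, Add(11, Mul(2, -3, 2)))) = Mul(Add(16, -44, 132, -48), Add(91, Add(11, -12))) = Mul(56, Add(91, -1)) = Mul(56, 90) = 5040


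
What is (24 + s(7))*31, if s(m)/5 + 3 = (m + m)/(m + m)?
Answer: 434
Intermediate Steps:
s(m) = -10 (s(m) = -15 + 5*((m + m)/(m + m)) = -15 + 5*((2*m)/((2*m))) = -15 + 5*((2*m)*(1/(2*m))) = -15 + 5*1 = -15 + 5 = -10)
(24 + s(7))*31 = (24 - 10)*31 = 14*31 = 434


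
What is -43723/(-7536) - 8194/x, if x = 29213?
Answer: 1215530015/220149168 ≈ 5.5214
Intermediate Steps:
-43723/(-7536) - 8194/x = -43723/(-7536) - 8194/29213 = -43723*(-1/7536) - 8194*1/29213 = 43723/7536 - 8194/29213 = 1215530015/220149168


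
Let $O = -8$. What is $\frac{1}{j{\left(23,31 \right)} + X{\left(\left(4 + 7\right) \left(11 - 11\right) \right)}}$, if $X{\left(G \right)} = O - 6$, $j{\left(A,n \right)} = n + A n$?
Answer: $\frac{1}{730} \approx 0.0013699$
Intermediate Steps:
$X{\left(G \right)} = -14$ ($X{\left(G \right)} = -8 - 6 = -14$)
$\frac{1}{j{\left(23,31 \right)} + X{\left(\left(4 + 7\right) \left(11 - 11\right) \right)}} = \frac{1}{31 \left(1 + 23\right) - 14} = \frac{1}{31 \cdot 24 - 14} = \frac{1}{744 - 14} = \frac{1}{730}$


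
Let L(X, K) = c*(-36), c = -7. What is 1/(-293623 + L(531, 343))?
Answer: -1/293371 ≈ -3.4087e-6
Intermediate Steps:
L(X, K) = 252 (L(X, K) = -7*(-36) = 252)
1/(-293623 + L(531, 343)) = 1/(-293623 + 252) = 1/(-293371) = -1/293371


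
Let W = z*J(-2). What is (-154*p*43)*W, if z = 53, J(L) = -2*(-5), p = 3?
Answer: -10528980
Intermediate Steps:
J(L) = 10
W = 530 (W = 53*10 = 530)
(-154*p*43)*W = -462*43*530 = -154*129*530 = -19866*530 = -10528980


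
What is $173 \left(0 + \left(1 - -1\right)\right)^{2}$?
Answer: $692$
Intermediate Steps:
$173 \left(0 + \left(1 - -1\right)\right)^{2} = 173 \left(0 + \left(1 + 1\right)\right)^{2} = 173 \left(0 + 2\right)^{2} = 173 \cdot 2^{2} = 173 \cdot 4 = 692$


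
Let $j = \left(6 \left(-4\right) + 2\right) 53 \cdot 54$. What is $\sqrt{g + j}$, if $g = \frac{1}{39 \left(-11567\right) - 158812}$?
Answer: $\frac{i \sqrt{936925741951297}}{121985} \approx 250.93 i$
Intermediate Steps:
$g = - \frac{1}{609925}$ ($g = \frac{1}{-451113 - 158812} = \frac{1}{-609925} = - \frac{1}{609925} \approx -1.6395 \cdot 10^{-6}$)
$j = -62964$ ($j = \left(-24 + 2\right) 53 \cdot 54 = \left(-22\right) 53 \cdot 54 = \left(-1166\right) 54 = -62964$)
$\sqrt{g + j} = \sqrt{- \frac{1}{609925} - 62964} = \sqrt{- \frac{38403317701}{609925}} = \frac{i \sqrt{936925741951297}}{121985}$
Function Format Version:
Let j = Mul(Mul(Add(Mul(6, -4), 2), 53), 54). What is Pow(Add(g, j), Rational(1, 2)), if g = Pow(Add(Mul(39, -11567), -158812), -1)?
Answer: Mul(Rational(1, 121985), I, Pow(936925741951297, Rational(1, 2))) ≈ Mul(250.93, I)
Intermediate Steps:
g = Rational(-1, 609925) (g = Pow(Add(-451113, -158812), -1) = Pow(-609925, -1) = Rational(-1, 609925) ≈ -1.6395e-6)
j = -62964 (j = Mul(Mul(Add(-24, 2), 53), 54) = Mul(Mul(-22, 53), 54) = Mul(-1166, 54) = -62964)
Pow(Add(g, j), Rational(1, 2)) = Pow(Add(Rational(-1, 609925), -62964), Rational(1, 2)) = Pow(Rational(-38403317701, 609925), Rational(1, 2)) = Mul(Rational(1, 121985), I, Pow(936925741951297, Rational(1, 2)))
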